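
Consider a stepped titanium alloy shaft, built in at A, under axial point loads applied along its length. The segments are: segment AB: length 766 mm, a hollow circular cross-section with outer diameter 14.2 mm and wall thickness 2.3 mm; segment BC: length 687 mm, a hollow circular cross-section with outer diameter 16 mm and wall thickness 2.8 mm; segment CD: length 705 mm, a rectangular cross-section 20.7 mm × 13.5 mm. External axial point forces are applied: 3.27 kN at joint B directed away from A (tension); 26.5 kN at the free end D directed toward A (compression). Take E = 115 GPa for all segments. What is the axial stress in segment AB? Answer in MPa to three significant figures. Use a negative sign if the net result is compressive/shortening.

Internal axial forces (sectioning from the free end, tension +): N_CD = -26.5 kN, N_BC = -26.5 kN, N_AB = -23.23 kN.
A_AB = 85.99 mm².
σ_AB = N_AB/A_AB = -23230/85.99 = -270.2 MPa.

-270 MPa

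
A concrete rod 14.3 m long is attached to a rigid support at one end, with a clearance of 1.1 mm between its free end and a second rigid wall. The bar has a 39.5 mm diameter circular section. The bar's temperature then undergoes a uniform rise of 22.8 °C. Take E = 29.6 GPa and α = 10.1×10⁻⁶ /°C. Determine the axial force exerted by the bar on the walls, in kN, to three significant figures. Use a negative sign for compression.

Free thermal expansion αLΔT = 10.1e-6 · 14300 · 22.8 = 3.293 mm.
The walls engage after the gap closes; constrained expansion = 3.293 − 1.1 = 2.193 mm.
The walls impose strain ε = −(2.193)/14300 = -1.5336e-04; σ = Eε = 29600 · -1.5336e-04 = -4.539 MPa.
Wall reaction R = σ·A = -4.539·1225 = -5563 N = -5.563 kN.

-5.56 kN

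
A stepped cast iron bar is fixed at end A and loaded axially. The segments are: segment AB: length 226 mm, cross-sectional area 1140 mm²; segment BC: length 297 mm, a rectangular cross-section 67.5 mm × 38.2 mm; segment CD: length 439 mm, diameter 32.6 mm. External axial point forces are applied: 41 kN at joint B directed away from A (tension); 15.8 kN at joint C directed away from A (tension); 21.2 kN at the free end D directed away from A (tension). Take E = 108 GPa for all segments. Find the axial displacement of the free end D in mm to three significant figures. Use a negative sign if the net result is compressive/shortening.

Internal axial forces (sectioning from the free end, tension +): N_CD = 21.2 kN, N_BC = 37 kN, N_AB = 78 kN.
A_BC = 2578 mm².
A_CD = 834.7 mm².
δ_AB = 78000·226/(1140·108000) = 0.1432 mm
δ_BC = 37000·297/(2578·108000) = 0.03946 mm
δ_CD = 21200·439/(834.7·108000) = 0.1032 mm
δ = Σδ_i = 0.2859 mm.

0.286 mm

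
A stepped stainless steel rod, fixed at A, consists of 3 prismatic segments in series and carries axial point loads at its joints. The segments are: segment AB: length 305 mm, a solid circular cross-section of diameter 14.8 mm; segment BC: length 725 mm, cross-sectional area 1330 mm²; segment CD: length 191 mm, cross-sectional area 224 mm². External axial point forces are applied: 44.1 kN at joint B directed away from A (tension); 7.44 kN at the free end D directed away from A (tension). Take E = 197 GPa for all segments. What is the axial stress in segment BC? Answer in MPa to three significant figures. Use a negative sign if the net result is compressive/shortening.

Internal axial forces (sectioning from the free end, tension +): N_CD = 7.44 kN, N_BC = 7.44 kN, N_AB = 51.54 kN.
σ_BC = N_BC/A_BC = 7440/1330 = 5.594 MPa.

5.59 MPa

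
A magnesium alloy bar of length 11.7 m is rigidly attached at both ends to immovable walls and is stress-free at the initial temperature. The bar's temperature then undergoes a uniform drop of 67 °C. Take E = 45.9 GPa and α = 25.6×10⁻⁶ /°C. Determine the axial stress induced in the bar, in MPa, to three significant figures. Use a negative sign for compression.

78.7 MPa

Free thermal expansion αLΔT = 25.6e-6 · 11700 · -67 = -20.07 mm.
The walls impose strain ε = −(-20.07)/11700 = 1.7152e-03; σ = Eε = 45900 · 1.7152e-03 = 78.73 MPa.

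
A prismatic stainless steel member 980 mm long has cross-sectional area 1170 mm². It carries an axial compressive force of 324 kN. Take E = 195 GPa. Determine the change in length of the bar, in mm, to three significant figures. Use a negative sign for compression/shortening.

-1.39 mm

δ_mech = NL/(AE) = -324000·980/(1170·195000) = -1.392 mm.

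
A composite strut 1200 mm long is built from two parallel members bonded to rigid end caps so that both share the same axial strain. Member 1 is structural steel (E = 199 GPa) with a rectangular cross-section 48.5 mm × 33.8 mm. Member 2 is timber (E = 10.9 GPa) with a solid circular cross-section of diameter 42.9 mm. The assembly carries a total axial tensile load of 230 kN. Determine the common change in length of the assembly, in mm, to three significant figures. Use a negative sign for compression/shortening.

0.807 mm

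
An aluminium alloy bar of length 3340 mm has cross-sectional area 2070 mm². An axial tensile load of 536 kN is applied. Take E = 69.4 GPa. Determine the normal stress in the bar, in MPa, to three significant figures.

259 MPa

σ = N/A = 536000/2070 = 258.9 MPa.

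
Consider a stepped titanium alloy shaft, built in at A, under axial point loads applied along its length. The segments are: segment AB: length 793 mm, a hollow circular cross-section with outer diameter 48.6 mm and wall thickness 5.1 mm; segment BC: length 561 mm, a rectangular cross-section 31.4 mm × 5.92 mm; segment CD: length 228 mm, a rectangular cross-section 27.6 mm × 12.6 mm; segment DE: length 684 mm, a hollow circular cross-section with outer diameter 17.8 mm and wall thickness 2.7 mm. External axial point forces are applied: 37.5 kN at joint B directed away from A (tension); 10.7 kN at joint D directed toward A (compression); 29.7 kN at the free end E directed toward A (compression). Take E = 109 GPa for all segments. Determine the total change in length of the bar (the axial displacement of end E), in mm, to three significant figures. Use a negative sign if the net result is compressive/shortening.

Internal axial forces (sectioning from the free end, tension +): N_DE = -29.7 kN, N_CD = -40.4 kN, N_BC = -40.4 kN, N_AB = -2.9 kN.
A_AB = 697 mm².
A_BC = 185.9 mm².
A_CD = 347.8 mm².
A_DE = 128.1 mm².
δ_AB = -2900·793/(697·109000) = -0.03027 mm
δ_BC = -40400·561/(185.9·109000) = -1.119 mm
δ_CD = -40400·228/(347.8·109000) = -0.243 mm
δ_DE = -29700·684/(128.1·109000) = -1.455 mm
δ = Σδ_i = -2.847 mm.

-2.85 mm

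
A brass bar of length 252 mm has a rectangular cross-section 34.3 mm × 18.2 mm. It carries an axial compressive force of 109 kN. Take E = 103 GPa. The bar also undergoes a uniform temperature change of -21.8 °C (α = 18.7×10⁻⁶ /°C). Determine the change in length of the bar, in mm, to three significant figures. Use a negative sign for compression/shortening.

-0.530 mm

A = 624.3 mm².
δ_mech = NL/(AE) = -109000·252/(624.3·103000) = -0.4272 mm.
δ_thermal = αLΔT = 18.7e-6·252·-21.8 = -0.1027 mm.
δ = δ_mech + δ_thermal = -0.5299 mm.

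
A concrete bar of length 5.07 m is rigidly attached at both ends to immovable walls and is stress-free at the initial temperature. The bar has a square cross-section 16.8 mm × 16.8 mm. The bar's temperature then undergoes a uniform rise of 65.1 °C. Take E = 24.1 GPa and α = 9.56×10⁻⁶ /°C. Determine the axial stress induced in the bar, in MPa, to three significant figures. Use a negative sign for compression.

Free thermal expansion αLΔT = 9.56e-6 · 5070 · 65.1 = 3.155 mm.
The walls impose strain ε = −(3.155)/5070 = -6.2236e-04; σ = Eε = 24100 · -6.2236e-04 = -15 MPa.

-15.0 MPa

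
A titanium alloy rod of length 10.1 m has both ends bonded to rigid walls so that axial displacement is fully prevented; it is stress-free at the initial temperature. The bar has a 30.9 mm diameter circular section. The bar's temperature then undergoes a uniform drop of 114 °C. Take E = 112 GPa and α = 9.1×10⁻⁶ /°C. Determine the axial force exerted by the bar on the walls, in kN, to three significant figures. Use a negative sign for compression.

87.1 kN

Free thermal expansion αLΔT = 9.1e-6 · 10100 · -114 = -10.48 mm.
The walls impose strain ε = −(-10.48)/10100 = 1.0374e-03; σ = Eε = 112000 · 1.0374e-03 = 116.2 MPa.
Wall reaction R = σ·A = 116.2·749.9 = 87130 N = 87.13 kN.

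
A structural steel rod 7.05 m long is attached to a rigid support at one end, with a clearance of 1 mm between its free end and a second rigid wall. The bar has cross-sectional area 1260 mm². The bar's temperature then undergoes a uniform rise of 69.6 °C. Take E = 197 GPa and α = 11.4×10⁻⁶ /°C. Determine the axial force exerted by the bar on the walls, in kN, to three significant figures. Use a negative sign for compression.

-162 kN

Free thermal expansion αLΔT = 11.4e-6 · 7050 · 69.6 = 5.594 mm.
The walls engage after the gap closes; constrained expansion = 5.594 − 1 = 4.594 mm.
The walls impose strain ε = −(4.594)/7050 = -6.5160e-04; σ = Eε = 197000 · -6.5160e-04 = -128.4 MPa.
Wall reaction R = σ·A = -128.4·1260 = -161700 N = -161.7 kN.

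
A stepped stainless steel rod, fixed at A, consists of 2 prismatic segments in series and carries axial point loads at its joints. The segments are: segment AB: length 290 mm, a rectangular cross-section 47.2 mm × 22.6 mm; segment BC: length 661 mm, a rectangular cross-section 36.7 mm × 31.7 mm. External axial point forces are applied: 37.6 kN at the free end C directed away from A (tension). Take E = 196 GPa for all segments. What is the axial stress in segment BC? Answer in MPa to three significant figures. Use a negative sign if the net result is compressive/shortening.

32.3 MPa

Internal axial forces (sectioning from the free end, tension +): N_BC = 37.6 kN, N_AB = 37.6 kN.
A_BC = 1163 mm².
σ_BC = N_BC/A_BC = 37600/1163 = 32.32 MPa.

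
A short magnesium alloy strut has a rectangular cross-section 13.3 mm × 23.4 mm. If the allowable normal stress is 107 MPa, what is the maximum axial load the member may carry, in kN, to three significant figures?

A = 311.2 mm².
P_max = σ_allow · A = 107 · 311.2 = 33300 N = 33.3 kN.

33.3 kN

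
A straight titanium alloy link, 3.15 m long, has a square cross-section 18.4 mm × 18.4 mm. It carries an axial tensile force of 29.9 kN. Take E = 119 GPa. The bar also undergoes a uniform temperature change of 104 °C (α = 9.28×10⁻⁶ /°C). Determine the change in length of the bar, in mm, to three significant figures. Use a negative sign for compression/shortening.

A = 338.6 mm².
δ_mech = NL/(AE) = 29900·3150/(338.6·119000) = 2.338 mm.
δ_thermal = αLΔT = 9.28e-6·3150·104 = 3.04 mm.
δ = δ_mech + δ_thermal = 5.378 mm.

5.38 mm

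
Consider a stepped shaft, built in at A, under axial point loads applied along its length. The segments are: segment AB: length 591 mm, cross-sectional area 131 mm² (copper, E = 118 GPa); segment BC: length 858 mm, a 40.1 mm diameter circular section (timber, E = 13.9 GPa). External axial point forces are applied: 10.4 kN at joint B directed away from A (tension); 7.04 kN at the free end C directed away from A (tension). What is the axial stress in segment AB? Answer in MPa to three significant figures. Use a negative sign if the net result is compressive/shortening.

133 MPa

Internal axial forces (sectioning from the free end, tension +): N_BC = 7.04 kN, N_AB = 17.44 kN.
σ_AB = N_AB/A_AB = 17440/131 = 133.1 MPa.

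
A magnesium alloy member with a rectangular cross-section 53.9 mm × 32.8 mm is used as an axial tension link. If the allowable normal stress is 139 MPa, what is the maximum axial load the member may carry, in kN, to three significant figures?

246 kN

A = 1768 mm².
P_max = σ_allow · A = 139 · 1768 = 245700 N = 245.7 kN.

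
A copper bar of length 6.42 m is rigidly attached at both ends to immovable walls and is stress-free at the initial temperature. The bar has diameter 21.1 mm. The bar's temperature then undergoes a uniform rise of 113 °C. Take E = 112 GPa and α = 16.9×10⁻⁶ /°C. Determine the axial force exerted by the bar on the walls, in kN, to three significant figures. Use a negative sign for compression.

-74.8 kN

Free thermal expansion αLΔT = 16.9e-6 · 6420 · 113 = 12.26 mm.
The walls impose strain ε = −(12.26)/6420 = -1.9097e-03; σ = Eε = 112000 · -1.9097e-03 = -213.9 MPa.
Wall reaction R = σ·A = -213.9·349.7 = -74790 N = -74.79 kN.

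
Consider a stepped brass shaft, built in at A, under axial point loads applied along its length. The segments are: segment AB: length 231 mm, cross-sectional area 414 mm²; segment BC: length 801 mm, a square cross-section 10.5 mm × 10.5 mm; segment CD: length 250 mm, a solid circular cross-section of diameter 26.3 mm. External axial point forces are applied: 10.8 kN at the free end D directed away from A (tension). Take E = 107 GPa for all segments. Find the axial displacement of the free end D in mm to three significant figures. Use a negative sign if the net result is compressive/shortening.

0.836 mm

Internal axial forces (sectioning from the free end, tension +): N_CD = 10.8 kN, N_BC = 10.8 kN, N_AB = 10.8 kN.
A_BC = 110.2 mm².
A_CD = 543.3 mm².
δ_AB = 10800·231/(414·107000) = 0.05632 mm
δ_BC = 10800·801/(110.2·107000) = 0.7333 mm
δ_CD = 10800·250/(543.3·107000) = 0.04645 mm
δ = Σδ_i = 0.8361 mm.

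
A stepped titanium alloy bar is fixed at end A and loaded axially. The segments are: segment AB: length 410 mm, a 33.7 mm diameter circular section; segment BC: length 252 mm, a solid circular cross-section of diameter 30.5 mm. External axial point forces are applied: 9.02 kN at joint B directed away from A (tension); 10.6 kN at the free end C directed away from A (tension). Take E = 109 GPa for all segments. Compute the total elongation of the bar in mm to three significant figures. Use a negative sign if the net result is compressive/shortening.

0.116 mm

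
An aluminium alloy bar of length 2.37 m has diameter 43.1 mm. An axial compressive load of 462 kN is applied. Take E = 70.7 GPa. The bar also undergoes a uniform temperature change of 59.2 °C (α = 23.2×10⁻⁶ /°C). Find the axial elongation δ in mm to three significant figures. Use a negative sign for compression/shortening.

-7.36 mm

A = 1459 mm².
δ_mech = NL/(AE) = -462000·2370/(1459·70700) = -10.62 mm.
δ_thermal = αLΔT = 23.2e-6·2370·59.2 = 3.255 mm.
δ = δ_mech + δ_thermal = -7.36 mm.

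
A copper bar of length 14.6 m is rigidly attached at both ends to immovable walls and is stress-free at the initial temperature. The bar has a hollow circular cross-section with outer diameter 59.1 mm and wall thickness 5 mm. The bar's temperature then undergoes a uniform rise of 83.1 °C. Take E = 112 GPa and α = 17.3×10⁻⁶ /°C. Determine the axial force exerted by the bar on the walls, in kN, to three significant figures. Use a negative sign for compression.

-137 kN

Free thermal expansion αLΔT = 17.3e-6 · 14600 · 83.1 = 20.99 mm.
The walls impose strain ε = −(20.99)/14600 = -1.4376e-03; σ = Eε = 112000 · -1.4376e-03 = -161 MPa.
Wall reaction R = σ·A = -161·849.8 = -136800 N = -136.8 kN.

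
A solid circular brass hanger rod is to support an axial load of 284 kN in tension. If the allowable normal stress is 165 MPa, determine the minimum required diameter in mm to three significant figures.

Required area A ≥ P/σ_allow = 284000/165 = 1721 mm².
For a solid circular section, d ≥ √(4A/π) = 46.81 mm.

46.8 mm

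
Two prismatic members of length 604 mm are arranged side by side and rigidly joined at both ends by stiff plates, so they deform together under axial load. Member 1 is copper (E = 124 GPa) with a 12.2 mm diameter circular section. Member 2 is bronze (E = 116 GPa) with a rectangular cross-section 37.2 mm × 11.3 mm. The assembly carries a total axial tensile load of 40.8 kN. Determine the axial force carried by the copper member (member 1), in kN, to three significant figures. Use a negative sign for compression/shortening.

A_1 = 116.9 mm².
A_2 = 420.4 mm².
Equal strain + equilibrium ⇒ each member carries load in proportion to AE: A₁E₁ = 14500000 N, A₂E₂ = 48760000 N, ΣAE = 63260000 N.
F₁ = P·A₁E₁/ΣAE = 40800·14500000/63260000 = 9349 N.

9.35 kN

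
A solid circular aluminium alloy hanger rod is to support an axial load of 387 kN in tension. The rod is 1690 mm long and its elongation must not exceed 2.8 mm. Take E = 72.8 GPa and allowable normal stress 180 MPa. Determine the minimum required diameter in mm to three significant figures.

63.9 mm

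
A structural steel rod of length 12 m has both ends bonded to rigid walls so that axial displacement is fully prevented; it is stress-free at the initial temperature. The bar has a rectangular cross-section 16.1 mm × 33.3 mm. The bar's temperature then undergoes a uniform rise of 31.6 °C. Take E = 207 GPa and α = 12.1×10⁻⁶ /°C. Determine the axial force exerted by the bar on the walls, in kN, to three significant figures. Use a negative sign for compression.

Free thermal expansion αLΔT = 12.1e-6 · 12000 · 31.6 = 4.588 mm.
The walls impose strain ε = −(4.588)/12000 = -3.8236e-04; σ = Eε = 207000 · -3.8236e-04 = -79.15 MPa.
Wall reaction R = σ·A = -79.15·536.1 = -42430 N = -42.43 kN.

-42.4 kN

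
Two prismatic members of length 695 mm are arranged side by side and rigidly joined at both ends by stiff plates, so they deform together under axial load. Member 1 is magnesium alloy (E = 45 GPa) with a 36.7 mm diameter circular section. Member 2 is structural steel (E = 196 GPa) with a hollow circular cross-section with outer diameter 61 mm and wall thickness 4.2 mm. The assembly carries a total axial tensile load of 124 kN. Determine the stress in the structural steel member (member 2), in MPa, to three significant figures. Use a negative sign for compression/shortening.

125 MPa

A_1 = 1058 mm².
A_2 = 749.5 mm².
Equal strain + equilibrium ⇒ each member carries load in proportion to AE: A₁E₁ = 47600000 N, A₂E₂ = 146900000 N, ΣAE = 194500000 N.
σ₂ = P·E₂/ΣAE = 124000·196000/194500000 = 125 MPa.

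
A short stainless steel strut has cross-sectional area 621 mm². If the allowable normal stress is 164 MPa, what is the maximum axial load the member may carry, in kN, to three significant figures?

P_max = σ_allow · A = 164 · 621 = 101800 N = 101.8 kN.

102 kN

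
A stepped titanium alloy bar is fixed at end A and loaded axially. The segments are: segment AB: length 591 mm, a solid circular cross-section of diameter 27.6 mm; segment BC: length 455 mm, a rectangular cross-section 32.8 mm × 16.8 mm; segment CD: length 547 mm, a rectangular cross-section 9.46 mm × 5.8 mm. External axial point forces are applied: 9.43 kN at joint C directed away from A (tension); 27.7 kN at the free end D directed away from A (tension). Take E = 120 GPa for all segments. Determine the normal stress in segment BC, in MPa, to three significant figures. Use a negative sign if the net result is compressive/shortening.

Internal axial forces (sectioning from the free end, tension +): N_CD = 27.7 kN, N_BC = 37.13 kN, N_AB = 37.13 kN.
A_BC = 551 mm².
σ_BC = N_BC/A_BC = 37130/551 = 67.38 MPa.

67.4 MPa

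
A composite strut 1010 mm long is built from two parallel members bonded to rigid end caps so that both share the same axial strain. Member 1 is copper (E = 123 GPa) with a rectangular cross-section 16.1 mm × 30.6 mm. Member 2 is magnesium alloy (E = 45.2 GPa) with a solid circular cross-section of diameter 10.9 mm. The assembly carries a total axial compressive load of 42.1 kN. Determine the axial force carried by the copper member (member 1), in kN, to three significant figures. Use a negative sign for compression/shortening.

-39.4 kN

A_1 = 492.7 mm².
A_2 = 93.31 mm².
Equal strain + equilibrium ⇒ each member carries load in proportion to AE: A₁E₁ = 60600000 N, A₂E₂ = 4218000 N, ΣAE = 64810000 N.
F₁ = P·A₁E₁/ΣAE = -42100·60600000/64810000 = -39360 N.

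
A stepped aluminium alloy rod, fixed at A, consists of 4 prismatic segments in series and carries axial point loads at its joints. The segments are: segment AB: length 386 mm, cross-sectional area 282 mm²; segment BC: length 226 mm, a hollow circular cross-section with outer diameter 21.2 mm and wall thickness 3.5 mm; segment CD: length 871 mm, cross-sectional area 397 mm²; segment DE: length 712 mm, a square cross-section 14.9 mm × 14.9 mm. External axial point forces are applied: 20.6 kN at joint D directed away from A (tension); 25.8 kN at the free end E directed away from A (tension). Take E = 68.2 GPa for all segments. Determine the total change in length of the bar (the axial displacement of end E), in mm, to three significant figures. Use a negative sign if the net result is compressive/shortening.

4.43 mm

Internal axial forces (sectioning from the free end, tension +): N_DE = 25.8 kN, N_CD = 46.4 kN, N_BC = 46.4 kN, N_AB = 46.4 kN.
A_BC = 194.6 mm².
A_DE = 222 mm².
δ_AB = 46400·386/(282·68200) = 0.9313 mm
δ_BC = 46400·226/(194.6·68200) = 0.79 mm
δ_CD = 46400·871/(397·68200) = 1.493 mm
δ_DE = 25800·712/(222·68200) = 1.213 mm
δ = Σδ_i = 4.427 mm.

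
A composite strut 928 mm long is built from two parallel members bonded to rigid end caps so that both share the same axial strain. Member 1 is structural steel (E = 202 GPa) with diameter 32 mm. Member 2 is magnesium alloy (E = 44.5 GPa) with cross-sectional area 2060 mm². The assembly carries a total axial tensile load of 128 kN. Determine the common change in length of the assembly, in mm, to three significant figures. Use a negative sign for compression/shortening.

A_1 = 804.2 mm².
Equal strain + equilibrium ⇒ each member carries load in proportion to AE: A₁E₁ = 162500000 N, A₂E₂ = 91670000 N, ΣAE = 254100000 N.
δ = PL/ΣAE = 128000·928/254100000 = 0.4674 mm.

0.467 mm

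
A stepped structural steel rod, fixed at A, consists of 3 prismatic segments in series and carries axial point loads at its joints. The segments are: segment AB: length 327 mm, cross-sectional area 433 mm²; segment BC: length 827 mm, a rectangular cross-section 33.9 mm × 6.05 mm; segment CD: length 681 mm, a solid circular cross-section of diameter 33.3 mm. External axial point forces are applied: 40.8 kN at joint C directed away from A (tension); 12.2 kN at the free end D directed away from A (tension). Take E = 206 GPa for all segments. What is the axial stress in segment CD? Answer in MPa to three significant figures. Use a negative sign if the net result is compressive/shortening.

Internal axial forces (sectioning from the free end, tension +): N_CD = 12.2 kN, N_BC = 53 kN, N_AB = 53 kN.
A_CD = 870.9 mm².
σ_CD = N_CD/A_CD = 12200/870.9 = 14.01 MPa.

14.0 MPa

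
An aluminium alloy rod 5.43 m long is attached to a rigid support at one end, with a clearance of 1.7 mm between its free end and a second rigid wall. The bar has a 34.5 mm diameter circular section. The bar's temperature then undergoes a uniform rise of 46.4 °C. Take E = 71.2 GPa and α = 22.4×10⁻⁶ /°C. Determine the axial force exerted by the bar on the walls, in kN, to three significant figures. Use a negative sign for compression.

-48.3 kN

Free thermal expansion αLΔT = 22.4e-6 · 5430 · 46.4 = 5.644 mm.
The walls engage after the gap closes; constrained expansion = 5.644 − 1.7 = 3.944 mm.
The walls impose strain ε = −(3.944)/5430 = -7.2628e-04; σ = Eε = 71200 · -7.2628e-04 = -51.71 MPa.
Wall reaction R = σ·A = -51.71·934.8 = -48340 N = -48.34 kN.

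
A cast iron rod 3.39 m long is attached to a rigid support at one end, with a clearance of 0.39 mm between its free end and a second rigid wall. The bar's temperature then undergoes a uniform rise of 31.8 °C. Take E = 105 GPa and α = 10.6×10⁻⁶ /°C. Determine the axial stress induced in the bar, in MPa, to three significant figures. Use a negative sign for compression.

-23.3 MPa

Free thermal expansion αLΔT = 10.6e-6 · 3390 · 31.8 = 1.143 mm.
The walls engage after the gap closes; constrained expansion = 1.143 − 0.39 = 0.7527 mm.
The walls impose strain ε = −(0.7527)/3390 = -2.2204e-04; σ = Eε = 105000 · -2.2204e-04 = -23.31 MPa.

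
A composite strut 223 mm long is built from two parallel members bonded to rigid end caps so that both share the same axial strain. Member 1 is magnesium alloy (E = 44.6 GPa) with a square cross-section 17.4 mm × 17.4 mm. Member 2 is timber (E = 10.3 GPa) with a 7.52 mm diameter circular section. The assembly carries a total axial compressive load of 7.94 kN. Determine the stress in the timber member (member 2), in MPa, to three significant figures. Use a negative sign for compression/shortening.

-5.86 MPa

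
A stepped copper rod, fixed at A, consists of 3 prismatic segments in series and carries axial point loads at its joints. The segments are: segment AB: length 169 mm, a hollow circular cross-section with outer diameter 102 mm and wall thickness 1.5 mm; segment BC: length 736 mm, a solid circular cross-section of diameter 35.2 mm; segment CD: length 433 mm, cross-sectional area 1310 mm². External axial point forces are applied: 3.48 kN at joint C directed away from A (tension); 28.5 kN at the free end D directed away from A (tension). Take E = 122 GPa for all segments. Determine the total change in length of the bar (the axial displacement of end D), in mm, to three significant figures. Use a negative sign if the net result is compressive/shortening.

0.369 mm

Internal axial forces (sectioning from the free end, tension +): N_CD = 28.5 kN, N_BC = 31.98 kN, N_AB = 31.98 kN.
A_AB = 473.6 mm².
A_BC = 973.1 mm².
δ_AB = 31980·169/(473.6·122000) = 0.09354 mm
δ_BC = 31980·736/(973.1·122000) = 0.1983 mm
δ_CD = 28500·433/(1310·122000) = 0.07721 mm
δ = Σδ_i = 0.369 mm.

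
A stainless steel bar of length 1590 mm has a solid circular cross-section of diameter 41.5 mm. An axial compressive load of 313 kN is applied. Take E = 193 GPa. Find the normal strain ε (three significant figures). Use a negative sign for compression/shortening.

A = 1353 mm².
σ = N/A = -231.4 MPa; ε = σ/E = -231.4/193000 = -1.199e-03.

-0.00120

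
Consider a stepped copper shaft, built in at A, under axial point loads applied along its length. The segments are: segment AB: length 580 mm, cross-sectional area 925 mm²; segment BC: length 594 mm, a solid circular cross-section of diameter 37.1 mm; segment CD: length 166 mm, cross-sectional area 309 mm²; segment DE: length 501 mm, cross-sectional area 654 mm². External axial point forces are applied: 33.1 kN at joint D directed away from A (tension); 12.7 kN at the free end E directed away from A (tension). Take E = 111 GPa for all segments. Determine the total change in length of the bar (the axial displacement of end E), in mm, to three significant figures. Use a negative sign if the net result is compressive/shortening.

Internal axial forces (sectioning from the free end, tension +): N_DE = 12.7 kN, N_CD = 45.8 kN, N_BC = 45.8 kN, N_AB = 45.8 kN.
A_BC = 1081 mm².
δ_AB = 45800·580/(925·111000) = 0.2587 mm
δ_BC = 45800·594/(1081·111000) = 0.2267 mm
δ_CD = 45800·166/(309·111000) = 0.2217 mm
δ_DE = 12700·501/(654·111000) = 0.08765 mm
δ = Σδ_i = 0.7948 mm.

0.795 mm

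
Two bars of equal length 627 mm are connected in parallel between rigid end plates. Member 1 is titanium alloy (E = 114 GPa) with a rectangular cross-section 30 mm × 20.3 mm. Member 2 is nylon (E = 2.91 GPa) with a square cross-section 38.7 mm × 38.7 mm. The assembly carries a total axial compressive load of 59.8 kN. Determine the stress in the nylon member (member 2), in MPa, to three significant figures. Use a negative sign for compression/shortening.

A_1 = 609 mm².
A_2 = 1498 mm².
Equal strain + equilibrium ⇒ each member carries load in proportion to AE: A₁E₁ = 69430000 N, A₂E₂ = 4358000 N, ΣAE = 73780000 N.
σ₂ = P·E₂/ΣAE = -59800·2910/73780000 = -2.358 MPa.

-2.36 MPa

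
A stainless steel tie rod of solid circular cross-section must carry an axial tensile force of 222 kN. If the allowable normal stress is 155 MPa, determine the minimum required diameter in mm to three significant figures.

Required area A ≥ P/σ_allow = 222000/155 = 1432 mm².
For a solid circular section, d ≥ √(4A/π) = 42.7 mm.

42.7 mm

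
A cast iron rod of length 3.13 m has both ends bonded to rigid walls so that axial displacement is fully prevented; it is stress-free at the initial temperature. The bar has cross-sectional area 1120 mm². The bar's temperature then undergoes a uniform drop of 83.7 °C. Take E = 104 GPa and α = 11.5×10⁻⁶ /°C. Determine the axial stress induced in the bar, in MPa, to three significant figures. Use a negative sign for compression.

100 MPa

Free thermal expansion αLΔT = 11.5e-6 · 3130 · -83.7 = -3.013 mm.
The walls impose strain ε = −(-3.013)/3130 = 9.6255e-04; σ = Eε = 104000 · 9.6255e-04 = 100.1 MPa.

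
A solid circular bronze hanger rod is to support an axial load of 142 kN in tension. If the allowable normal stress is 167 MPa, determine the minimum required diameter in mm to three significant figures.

32.9 mm

Required area A ≥ P/σ_allow = 142000/167 = 850.3 mm².
For a solid circular section, d ≥ √(4A/π) = 32.9 mm.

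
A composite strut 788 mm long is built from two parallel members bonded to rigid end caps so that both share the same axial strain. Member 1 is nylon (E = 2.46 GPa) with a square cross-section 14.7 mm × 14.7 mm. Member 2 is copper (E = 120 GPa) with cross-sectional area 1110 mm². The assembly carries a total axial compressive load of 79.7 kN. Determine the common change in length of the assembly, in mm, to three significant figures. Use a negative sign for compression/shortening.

-0.470 mm

A_1 = 216.1 mm².
Equal strain + equilibrium ⇒ each member carries load in proportion to AE: A₁E₁ = 531600 N, A₂E₂ = 133200000 N, ΣAE = 133700000 N.
δ = PL/ΣAE = -79700·788/133700000 = -0.4696 mm.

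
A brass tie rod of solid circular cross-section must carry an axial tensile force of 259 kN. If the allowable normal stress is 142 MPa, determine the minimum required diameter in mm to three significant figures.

48.2 mm

Required area A ≥ P/σ_allow = 259000/142 = 1824 mm².
For a solid circular section, d ≥ √(4A/π) = 48.19 mm.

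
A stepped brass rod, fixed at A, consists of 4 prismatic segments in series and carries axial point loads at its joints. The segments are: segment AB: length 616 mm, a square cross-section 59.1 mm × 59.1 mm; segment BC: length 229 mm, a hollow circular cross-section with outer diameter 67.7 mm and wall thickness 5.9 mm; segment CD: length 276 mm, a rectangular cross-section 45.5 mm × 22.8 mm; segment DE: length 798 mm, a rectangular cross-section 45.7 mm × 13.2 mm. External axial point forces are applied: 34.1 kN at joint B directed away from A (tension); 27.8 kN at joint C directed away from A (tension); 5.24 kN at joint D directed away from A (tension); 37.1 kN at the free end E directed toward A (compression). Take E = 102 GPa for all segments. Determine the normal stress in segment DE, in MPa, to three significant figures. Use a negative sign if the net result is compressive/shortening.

-61.5 MPa

Internal axial forces (sectioning from the free end, tension +): N_DE = -37.1 kN, N_CD = -31.86 kN, N_BC = -4.06 kN, N_AB = 30.04 kN.
A_DE = 603.2 mm².
σ_DE = N_DE/A_DE = -37100/603.2 = -61.5 MPa.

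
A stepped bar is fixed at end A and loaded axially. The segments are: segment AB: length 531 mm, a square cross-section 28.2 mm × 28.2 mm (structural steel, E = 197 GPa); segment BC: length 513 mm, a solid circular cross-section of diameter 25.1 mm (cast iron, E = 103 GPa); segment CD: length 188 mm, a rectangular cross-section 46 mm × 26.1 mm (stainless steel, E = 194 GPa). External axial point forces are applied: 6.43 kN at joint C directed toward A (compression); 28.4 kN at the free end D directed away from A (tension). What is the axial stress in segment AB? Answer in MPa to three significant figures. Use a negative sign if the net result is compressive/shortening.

27.6 MPa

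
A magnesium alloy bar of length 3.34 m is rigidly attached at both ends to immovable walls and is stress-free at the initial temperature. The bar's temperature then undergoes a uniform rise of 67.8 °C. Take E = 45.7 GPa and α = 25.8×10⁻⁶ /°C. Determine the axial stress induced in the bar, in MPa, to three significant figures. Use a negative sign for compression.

Free thermal expansion αLΔT = 25.8e-6 · 3340 · 67.8 = 5.842 mm.
The walls impose strain ε = −(5.842)/3340 = -1.7492e-03; σ = Eε = 45700 · -1.7492e-03 = -79.94 MPa.

-79.9 MPa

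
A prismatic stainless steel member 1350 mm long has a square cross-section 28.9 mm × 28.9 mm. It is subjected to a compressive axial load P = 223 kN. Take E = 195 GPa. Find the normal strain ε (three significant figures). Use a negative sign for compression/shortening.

A = 835.2 mm².
σ = N/A = -267 MPa; ε = σ/E = -267/195000 = -1.369e-03.

-0.00137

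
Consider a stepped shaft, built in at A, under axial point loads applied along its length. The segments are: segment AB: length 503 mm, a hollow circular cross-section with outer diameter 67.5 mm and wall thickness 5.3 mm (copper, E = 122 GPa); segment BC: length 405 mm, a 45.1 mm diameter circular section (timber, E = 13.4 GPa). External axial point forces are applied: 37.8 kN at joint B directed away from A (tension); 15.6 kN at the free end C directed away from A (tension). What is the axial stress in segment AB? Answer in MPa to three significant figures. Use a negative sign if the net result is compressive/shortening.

51.6 MPa

Internal axial forces (sectioning from the free end, tension +): N_BC = 15.6 kN, N_AB = 53.4 kN.
A_AB = 1036 mm².
σ_AB = N_AB/A_AB = 53400/1036 = 51.56 MPa.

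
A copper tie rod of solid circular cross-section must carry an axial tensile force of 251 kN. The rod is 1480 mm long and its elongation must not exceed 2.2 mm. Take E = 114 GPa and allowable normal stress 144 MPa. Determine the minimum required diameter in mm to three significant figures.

Required area A ≥ P/σ_allow = 251000/144 = 1743 mm².
For a solid circular section, d ≥ √(4A/π) = 47.11 mm.
Elongation limit: A ≥ PL/(Eδ_allow) = 251000·1480/(114000·2.2) = 1481 mm² ⇒ d ≥ 43.43 mm.
The stress limit governs.

47.1 mm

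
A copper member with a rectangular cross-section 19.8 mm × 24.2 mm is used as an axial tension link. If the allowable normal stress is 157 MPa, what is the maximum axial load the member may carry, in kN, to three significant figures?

75.2 kN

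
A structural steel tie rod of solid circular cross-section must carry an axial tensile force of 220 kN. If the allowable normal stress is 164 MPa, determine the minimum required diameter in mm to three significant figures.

Required area A ≥ P/σ_allow = 220000/164 = 1341 mm².
For a solid circular section, d ≥ √(4A/π) = 41.33 mm.

41.3 mm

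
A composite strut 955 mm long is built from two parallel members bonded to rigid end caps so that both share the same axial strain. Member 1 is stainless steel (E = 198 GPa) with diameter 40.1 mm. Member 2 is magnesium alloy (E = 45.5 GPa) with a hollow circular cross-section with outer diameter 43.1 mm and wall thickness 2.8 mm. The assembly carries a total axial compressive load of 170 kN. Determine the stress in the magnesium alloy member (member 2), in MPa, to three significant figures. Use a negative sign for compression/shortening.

A_1 = 1263 mm².
A_2 = 354.5 mm².
Equal strain + equilibrium ⇒ each member carries load in proportion to AE: A₁E₁ = 250100000 N, A₂E₂ = 16130000 N, ΣAE = 266200000 N.
σ₂ = P·E₂/ΣAE = -170000·45500/266200000 = -29.06 MPa.

-29.1 MPa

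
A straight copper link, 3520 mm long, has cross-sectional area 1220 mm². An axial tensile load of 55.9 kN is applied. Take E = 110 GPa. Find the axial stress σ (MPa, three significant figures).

45.8 MPa

σ = N/A = 55900/1220 = 45.82 MPa.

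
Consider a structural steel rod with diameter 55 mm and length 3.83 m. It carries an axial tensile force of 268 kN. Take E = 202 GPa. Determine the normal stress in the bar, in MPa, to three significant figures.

113 MPa

A = 2376 mm².
σ = N/A = 268000/2376 = 112.8 MPa.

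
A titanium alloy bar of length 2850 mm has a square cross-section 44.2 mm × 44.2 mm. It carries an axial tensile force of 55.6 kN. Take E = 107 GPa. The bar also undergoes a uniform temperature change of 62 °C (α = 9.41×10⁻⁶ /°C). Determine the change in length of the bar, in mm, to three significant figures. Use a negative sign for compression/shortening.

2.42 mm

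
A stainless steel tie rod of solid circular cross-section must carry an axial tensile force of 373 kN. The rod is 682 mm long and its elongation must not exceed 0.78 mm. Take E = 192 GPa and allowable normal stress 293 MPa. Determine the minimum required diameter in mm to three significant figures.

Required area A ≥ P/σ_allow = 373000/293 = 1273 mm².
For a solid circular section, d ≥ √(4A/π) = 40.26 mm.
Elongation limit: A ≥ PL/(Eδ_allow) = 373000·682/(192000·0.78) = 1699 mm² ⇒ d ≥ 46.51 mm.
The elongation limit governs.

46.5 mm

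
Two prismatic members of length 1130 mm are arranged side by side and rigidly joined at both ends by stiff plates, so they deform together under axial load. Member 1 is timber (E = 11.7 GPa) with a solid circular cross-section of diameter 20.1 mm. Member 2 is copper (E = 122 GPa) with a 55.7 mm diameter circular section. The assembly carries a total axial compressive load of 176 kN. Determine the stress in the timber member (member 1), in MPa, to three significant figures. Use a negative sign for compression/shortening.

A_1 = 317.3 mm².
A_2 = 2437 mm².
Equal strain + equilibrium ⇒ each member carries load in proportion to AE: A₁E₁ = 3713000 N, A₂E₂ = 297300000 N, ΣAE = 301000000 N.
σ₁ = P·E₁/ΣAE = -176000·11700/301000000 = -6.841 MPa.

-6.84 MPa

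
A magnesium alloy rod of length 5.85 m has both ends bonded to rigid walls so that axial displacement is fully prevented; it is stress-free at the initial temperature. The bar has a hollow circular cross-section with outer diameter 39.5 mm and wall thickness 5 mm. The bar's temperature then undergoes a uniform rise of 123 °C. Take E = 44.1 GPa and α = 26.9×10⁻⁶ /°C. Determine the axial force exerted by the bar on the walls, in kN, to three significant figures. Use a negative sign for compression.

-79.1 kN

Free thermal expansion αLΔT = 26.9e-6 · 5850 · 123 = 19.36 mm.
The walls impose strain ε = −(19.36)/5850 = -3.3087e-03; σ = Eε = 44100 · -3.3087e-03 = -145.9 MPa.
Wall reaction R = σ·A = -145.9·541.9 = -79070 N = -79.07 kN.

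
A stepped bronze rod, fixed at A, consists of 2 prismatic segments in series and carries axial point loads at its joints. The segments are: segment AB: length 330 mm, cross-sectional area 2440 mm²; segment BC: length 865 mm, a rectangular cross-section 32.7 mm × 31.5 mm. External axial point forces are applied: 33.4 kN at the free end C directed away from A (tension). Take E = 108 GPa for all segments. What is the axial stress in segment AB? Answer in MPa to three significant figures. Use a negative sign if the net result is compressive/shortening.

13.7 MPa

Internal axial forces (sectioning from the free end, tension +): N_BC = 33.4 kN, N_AB = 33.4 kN.
σ_AB = N_AB/A_AB = 33400/2440 = 13.69 MPa.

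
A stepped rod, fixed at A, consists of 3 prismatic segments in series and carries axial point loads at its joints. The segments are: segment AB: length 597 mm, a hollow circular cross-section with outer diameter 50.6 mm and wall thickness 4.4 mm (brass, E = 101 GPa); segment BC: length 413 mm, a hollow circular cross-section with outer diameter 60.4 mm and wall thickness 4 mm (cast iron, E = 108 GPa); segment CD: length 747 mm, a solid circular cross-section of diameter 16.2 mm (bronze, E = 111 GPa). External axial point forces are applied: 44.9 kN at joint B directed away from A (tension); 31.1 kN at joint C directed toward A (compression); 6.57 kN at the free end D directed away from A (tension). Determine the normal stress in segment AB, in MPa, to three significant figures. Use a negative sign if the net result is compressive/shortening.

31.9 MPa

Internal axial forces (sectioning from the free end, tension +): N_CD = 6.57 kN, N_BC = -24.53 kN, N_AB = 20.37 kN.
A_AB = 638.6 mm².
σ_AB = N_AB/A_AB = 20370/638.6 = 31.9 MPa.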